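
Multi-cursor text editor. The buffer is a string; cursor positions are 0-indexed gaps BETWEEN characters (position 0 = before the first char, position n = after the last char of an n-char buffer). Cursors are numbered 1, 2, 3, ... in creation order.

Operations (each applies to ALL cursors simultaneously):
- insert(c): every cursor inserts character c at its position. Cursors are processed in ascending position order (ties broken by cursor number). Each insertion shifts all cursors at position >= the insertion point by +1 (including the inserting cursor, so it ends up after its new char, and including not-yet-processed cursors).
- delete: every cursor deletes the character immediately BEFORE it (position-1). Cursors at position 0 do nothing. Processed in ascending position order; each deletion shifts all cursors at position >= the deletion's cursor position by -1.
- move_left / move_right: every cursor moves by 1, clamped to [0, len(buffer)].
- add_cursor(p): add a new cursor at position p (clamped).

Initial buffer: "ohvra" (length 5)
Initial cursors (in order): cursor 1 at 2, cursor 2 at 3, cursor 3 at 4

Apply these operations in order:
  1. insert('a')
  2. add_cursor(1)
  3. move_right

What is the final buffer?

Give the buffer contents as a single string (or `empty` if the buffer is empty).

Answer: ohavaraa

Derivation:
After op 1 (insert('a')): buffer="ohavaraa" (len 8), cursors c1@3 c2@5 c3@7, authorship ..1.2.3.
After op 2 (add_cursor(1)): buffer="ohavaraa" (len 8), cursors c4@1 c1@3 c2@5 c3@7, authorship ..1.2.3.
After op 3 (move_right): buffer="ohavaraa" (len 8), cursors c4@2 c1@4 c2@6 c3@8, authorship ..1.2.3.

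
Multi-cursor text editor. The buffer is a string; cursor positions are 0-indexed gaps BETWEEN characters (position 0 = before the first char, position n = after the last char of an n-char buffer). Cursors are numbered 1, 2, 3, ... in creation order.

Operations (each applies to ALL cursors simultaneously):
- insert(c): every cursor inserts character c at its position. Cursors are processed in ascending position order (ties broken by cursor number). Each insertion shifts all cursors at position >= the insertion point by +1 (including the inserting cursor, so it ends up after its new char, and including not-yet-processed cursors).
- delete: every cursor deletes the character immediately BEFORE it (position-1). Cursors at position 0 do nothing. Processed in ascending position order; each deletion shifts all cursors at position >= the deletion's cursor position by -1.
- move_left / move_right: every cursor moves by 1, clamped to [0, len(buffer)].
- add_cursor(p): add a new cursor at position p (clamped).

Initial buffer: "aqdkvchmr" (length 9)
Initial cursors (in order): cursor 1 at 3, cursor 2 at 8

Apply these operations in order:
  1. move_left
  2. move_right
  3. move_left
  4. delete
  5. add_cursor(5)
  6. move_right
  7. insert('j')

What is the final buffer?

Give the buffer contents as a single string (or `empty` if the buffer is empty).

Answer: adjkvcmjjr

Derivation:
After op 1 (move_left): buffer="aqdkvchmr" (len 9), cursors c1@2 c2@7, authorship .........
After op 2 (move_right): buffer="aqdkvchmr" (len 9), cursors c1@3 c2@8, authorship .........
After op 3 (move_left): buffer="aqdkvchmr" (len 9), cursors c1@2 c2@7, authorship .........
After op 4 (delete): buffer="adkvcmr" (len 7), cursors c1@1 c2@5, authorship .......
After op 5 (add_cursor(5)): buffer="adkvcmr" (len 7), cursors c1@1 c2@5 c3@5, authorship .......
After op 6 (move_right): buffer="adkvcmr" (len 7), cursors c1@2 c2@6 c3@6, authorship .......
After op 7 (insert('j')): buffer="adjkvcmjjr" (len 10), cursors c1@3 c2@9 c3@9, authorship ..1....23.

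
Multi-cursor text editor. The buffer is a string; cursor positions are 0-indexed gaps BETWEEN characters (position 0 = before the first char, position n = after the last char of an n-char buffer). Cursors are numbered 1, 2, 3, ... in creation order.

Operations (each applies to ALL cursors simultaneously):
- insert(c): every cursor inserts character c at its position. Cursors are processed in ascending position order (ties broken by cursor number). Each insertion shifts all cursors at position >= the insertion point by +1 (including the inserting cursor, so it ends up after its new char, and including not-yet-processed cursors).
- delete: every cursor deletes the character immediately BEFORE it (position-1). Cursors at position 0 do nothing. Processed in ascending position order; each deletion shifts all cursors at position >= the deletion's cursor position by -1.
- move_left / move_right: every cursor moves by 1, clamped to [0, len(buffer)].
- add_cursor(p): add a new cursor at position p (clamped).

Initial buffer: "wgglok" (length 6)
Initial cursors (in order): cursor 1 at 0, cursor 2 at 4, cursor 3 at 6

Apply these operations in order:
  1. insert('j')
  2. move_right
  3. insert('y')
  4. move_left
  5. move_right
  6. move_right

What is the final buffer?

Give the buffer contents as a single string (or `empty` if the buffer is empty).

After op 1 (insert('j')): buffer="jwggljokj" (len 9), cursors c1@1 c2@6 c3@9, authorship 1....2..3
After op 2 (move_right): buffer="jwggljokj" (len 9), cursors c1@2 c2@7 c3@9, authorship 1....2..3
After op 3 (insert('y')): buffer="jwyggljoykjy" (len 12), cursors c1@3 c2@9 c3@12, authorship 1.1...2.2.33
After op 4 (move_left): buffer="jwyggljoykjy" (len 12), cursors c1@2 c2@8 c3@11, authorship 1.1...2.2.33
After op 5 (move_right): buffer="jwyggljoykjy" (len 12), cursors c1@3 c2@9 c3@12, authorship 1.1...2.2.33
After op 6 (move_right): buffer="jwyggljoykjy" (len 12), cursors c1@4 c2@10 c3@12, authorship 1.1...2.2.33

Answer: jwyggljoykjy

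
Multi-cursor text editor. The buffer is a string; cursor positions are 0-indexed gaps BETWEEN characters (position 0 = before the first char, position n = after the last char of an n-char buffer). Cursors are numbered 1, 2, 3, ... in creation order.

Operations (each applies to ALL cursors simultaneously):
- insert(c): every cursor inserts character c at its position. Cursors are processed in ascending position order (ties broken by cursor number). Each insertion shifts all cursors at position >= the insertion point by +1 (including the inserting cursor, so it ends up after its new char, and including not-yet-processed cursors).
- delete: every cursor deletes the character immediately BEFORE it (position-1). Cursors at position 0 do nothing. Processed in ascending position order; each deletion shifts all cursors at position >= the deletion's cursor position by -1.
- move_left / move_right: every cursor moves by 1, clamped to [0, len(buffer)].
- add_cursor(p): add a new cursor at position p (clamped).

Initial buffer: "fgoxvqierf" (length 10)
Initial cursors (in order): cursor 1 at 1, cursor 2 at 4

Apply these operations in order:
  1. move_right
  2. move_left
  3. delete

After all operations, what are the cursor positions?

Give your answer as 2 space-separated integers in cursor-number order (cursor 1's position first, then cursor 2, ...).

After op 1 (move_right): buffer="fgoxvqierf" (len 10), cursors c1@2 c2@5, authorship ..........
After op 2 (move_left): buffer="fgoxvqierf" (len 10), cursors c1@1 c2@4, authorship ..........
After op 3 (delete): buffer="govqierf" (len 8), cursors c1@0 c2@2, authorship ........

Answer: 0 2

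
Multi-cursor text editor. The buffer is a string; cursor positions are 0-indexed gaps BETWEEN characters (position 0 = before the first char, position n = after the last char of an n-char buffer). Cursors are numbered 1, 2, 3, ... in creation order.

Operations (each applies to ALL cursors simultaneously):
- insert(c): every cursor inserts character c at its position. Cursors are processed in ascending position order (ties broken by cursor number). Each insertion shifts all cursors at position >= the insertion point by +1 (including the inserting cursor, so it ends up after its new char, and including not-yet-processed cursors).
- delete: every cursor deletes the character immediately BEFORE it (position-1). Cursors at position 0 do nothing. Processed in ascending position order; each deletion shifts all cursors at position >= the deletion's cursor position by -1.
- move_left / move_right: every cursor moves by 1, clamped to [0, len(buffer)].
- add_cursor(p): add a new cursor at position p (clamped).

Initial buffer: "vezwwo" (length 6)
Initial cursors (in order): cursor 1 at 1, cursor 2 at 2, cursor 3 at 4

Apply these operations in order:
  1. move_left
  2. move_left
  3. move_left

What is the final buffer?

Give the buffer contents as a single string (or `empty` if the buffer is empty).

Answer: vezwwo

Derivation:
After op 1 (move_left): buffer="vezwwo" (len 6), cursors c1@0 c2@1 c3@3, authorship ......
After op 2 (move_left): buffer="vezwwo" (len 6), cursors c1@0 c2@0 c3@2, authorship ......
After op 3 (move_left): buffer="vezwwo" (len 6), cursors c1@0 c2@0 c3@1, authorship ......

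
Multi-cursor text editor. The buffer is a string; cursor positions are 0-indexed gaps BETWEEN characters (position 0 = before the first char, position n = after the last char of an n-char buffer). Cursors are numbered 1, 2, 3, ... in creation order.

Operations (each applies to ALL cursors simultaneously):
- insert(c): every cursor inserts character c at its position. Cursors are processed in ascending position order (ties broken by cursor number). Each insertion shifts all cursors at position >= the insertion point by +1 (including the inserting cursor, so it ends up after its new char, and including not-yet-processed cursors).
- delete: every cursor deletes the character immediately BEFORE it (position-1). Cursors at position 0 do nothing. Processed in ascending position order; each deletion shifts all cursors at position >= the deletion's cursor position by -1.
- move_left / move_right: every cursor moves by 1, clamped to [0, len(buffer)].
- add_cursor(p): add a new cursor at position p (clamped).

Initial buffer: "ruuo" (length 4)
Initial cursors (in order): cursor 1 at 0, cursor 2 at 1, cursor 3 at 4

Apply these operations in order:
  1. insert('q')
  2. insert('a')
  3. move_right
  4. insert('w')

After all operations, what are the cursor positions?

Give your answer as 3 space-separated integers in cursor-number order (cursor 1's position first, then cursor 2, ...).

Answer: 4 8 13

Derivation:
After op 1 (insert('q')): buffer="qrquuoq" (len 7), cursors c1@1 c2@3 c3@7, authorship 1.2...3
After op 2 (insert('a')): buffer="qarqauuoqa" (len 10), cursors c1@2 c2@5 c3@10, authorship 11.22...33
After op 3 (move_right): buffer="qarqauuoqa" (len 10), cursors c1@3 c2@6 c3@10, authorship 11.22...33
After op 4 (insert('w')): buffer="qarwqauwuoqaw" (len 13), cursors c1@4 c2@8 c3@13, authorship 11.122.2..333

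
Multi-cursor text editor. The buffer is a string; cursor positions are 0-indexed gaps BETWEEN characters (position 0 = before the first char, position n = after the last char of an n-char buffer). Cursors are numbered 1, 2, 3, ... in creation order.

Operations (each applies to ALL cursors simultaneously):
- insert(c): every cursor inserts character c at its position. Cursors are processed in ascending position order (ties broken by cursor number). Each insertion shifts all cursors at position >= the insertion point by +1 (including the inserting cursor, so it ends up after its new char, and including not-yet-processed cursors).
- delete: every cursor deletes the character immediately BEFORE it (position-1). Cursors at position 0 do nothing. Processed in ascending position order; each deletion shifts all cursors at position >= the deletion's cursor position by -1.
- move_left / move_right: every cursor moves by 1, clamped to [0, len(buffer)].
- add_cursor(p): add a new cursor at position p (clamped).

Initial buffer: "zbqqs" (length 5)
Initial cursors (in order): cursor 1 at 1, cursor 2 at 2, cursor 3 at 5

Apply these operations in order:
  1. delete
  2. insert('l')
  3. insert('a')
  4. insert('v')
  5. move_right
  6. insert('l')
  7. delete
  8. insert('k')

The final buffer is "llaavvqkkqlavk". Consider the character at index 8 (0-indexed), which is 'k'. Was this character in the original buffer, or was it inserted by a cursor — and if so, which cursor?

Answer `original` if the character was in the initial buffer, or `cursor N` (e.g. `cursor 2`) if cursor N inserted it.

Answer: cursor 2

Derivation:
After op 1 (delete): buffer="qq" (len 2), cursors c1@0 c2@0 c3@2, authorship ..
After op 2 (insert('l')): buffer="llqql" (len 5), cursors c1@2 c2@2 c3@5, authorship 12..3
After op 3 (insert('a')): buffer="llaaqqla" (len 8), cursors c1@4 c2@4 c3@8, authorship 1212..33
After op 4 (insert('v')): buffer="llaavvqqlav" (len 11), cursors c1@6 c2@6 c3@11, authorship 121212..333
After op 5 (move_right): buffer="llaavvqqlav" (len 11), cursors c1@7 c2@7 c3@11, authorship 121212..333
After op 6 (insert('l')): buffer="llaavvqllqlavl" (len 14), cursors c1@9 c2@9 c3@14, authorship 121212.12.3333
After op 7 (delete): buffer="llaavvqqlav" (len 11), cursors c1@7 c2@7 c3@11, authorship 121212..333
After op 8 (insert('k')): buffer="llaavvqkkqlavk" (len 14), cursors c1@9 c2@9 c3@14, authorship 121212.12.3333
Authorship (.=original, N=cursor N): 1 2 1 2 1 2 . 1 2 . 3 3 3 3
Index 8: author = 2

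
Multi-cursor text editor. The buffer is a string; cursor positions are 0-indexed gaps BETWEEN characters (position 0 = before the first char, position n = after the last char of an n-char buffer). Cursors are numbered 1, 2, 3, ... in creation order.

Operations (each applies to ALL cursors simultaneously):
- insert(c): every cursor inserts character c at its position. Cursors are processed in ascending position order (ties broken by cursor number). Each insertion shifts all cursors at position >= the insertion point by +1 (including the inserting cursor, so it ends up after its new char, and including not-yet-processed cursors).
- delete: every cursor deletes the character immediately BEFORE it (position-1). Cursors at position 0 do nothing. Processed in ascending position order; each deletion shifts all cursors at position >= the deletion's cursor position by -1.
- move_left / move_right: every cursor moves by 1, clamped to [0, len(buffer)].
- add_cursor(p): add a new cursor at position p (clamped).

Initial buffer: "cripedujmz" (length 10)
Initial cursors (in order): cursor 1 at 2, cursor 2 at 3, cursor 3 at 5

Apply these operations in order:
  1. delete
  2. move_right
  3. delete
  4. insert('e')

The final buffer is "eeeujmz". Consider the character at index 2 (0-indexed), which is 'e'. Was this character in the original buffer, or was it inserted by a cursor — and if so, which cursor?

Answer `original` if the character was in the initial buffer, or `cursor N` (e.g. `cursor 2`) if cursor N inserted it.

After op 1 (delete): buffer="cpdujmz" (len 7), cursors c1@1 c2@1 c3@2, authorship .......
After op 2 (move_right): buffer="cpdujmz" (len 7), cursors c1@2 c2@2 c3@3, authorship .......
After op 3 (delete): buffer="ujmz" (len 4), cursors c1@0 c2@0 c3@0, authorship ....
After op 4 (insert('e')): buffer="eeeujmz" (len 7), cursors c1@3 c2@3 c3@3, authorship 123....
Authorship (.=original, N=cursor N): 1 2 3 . . . .
Index 2: author = 3

Answer: cursor 3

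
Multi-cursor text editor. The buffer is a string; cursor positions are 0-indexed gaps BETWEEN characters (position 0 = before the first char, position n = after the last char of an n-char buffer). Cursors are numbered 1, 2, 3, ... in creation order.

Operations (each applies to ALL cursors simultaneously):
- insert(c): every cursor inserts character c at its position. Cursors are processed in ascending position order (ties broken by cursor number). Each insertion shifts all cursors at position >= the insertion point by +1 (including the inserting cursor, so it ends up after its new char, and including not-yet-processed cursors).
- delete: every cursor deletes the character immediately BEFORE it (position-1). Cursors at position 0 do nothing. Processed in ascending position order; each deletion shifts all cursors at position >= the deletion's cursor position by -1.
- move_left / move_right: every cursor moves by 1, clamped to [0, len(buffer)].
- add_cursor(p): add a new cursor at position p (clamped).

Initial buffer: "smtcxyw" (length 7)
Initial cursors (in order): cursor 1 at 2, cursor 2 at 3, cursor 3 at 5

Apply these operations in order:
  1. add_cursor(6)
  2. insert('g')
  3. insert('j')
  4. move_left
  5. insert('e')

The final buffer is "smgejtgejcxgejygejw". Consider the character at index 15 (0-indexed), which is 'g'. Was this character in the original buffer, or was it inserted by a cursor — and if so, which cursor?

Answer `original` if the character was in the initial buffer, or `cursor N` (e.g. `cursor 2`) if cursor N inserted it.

Answer: cursor 4

Derivation:
After op 1 (add_cursor(6)): buffer="smtcxyw" (len 7), cursors c1@2 c2@3 c3@5 c4@6, authorship .......
After op 2 (insert('g')): buffer="smgtgcxgygw" (len 11), cursors c1@3 c2@5 c3@8 c4@10, authorship ..1.2..3.4.
After op 3 (insert('j')): buffer="smgjtgjcxgjygjw" (len 15), cursors c1@4 c2@7 c3@11 c4@14, authorship ..11.22..33.44.
After op 4 (move_left): buffer="smgjtgjcxgjygjw" (len 15), cursors c1@3 c2@6 c3@10 c4@13, authorship ..11.22..33.44.
After op 5 (insert('e')): buffer="smgejtgejcxgejygejw" (len 19), cursors c1@4 c2@8 c3@13 c4@17, authorship ..111.222..333.444.
Authorship (.=original, N=cursor N): . . 1 1 1 . 2 2 2 . . 3 3 3 . 4 4 4 .
Index 15: author = 4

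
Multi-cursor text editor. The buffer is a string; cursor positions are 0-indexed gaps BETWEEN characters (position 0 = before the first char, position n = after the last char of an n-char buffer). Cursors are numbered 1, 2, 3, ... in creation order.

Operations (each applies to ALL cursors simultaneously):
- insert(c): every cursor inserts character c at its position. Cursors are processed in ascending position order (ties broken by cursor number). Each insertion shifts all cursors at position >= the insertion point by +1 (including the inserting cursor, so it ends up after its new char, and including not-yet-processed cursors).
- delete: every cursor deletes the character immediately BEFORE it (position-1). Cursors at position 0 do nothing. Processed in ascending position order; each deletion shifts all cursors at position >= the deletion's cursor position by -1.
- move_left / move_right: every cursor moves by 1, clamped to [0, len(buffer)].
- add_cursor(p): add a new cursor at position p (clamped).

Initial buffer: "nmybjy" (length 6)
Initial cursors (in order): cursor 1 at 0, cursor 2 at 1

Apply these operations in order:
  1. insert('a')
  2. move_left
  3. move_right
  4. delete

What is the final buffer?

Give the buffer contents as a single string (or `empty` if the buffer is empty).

Answer: nmybjy

Derivation:
After op 1 (insert('a')): buffer="anamybjy" (len 8), cursors c1@1 c2@3, authorship 1.2.....
After op 2 (move_left): buffer="anamybjy" (len 8), cursors c1@0 c2@2, authorship 1.2.....
After op 3 (move_right): buffer="anamybjy" (len 8), cursors c1@1 c2@3, authorship 1.2.....
After op 4 (delete): buffer="nmybjy" (len 6), cursors c1@0 c2@1, authorship ......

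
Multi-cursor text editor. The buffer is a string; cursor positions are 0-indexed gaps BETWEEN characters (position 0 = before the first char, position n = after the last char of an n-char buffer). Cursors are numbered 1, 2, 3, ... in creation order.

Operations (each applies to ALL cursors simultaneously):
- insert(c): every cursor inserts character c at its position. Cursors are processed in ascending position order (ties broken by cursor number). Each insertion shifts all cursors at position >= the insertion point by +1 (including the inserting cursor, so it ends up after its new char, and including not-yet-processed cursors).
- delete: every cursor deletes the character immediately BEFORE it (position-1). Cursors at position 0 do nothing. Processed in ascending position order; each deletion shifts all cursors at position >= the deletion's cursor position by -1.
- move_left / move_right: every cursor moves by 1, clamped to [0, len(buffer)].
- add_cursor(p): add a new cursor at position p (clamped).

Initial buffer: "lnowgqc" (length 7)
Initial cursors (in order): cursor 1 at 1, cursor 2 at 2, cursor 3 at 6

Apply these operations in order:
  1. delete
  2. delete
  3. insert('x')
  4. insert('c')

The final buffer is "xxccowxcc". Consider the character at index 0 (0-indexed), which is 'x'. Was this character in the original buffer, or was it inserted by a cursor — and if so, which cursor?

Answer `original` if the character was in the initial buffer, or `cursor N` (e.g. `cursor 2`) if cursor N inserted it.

After op 1 (delete): buffer="owgc" (len 4), cursors c1@0 c2@0 c3@3, authorship ....
After op 2 (delete): buffer="owc" (len 3), cursors c1@0 c2@0 c3@2, authorship ...
After op 3 (insert('x')): buffer="xxowxc" (len 6), cursors c1@2 c2@2 c3@5, authorship 12..3.
After op 4 (insert('c')): buffer="xxccowxcc" (len 9), cursors c1@4 c2@4 c3@8, authorship 1212..33.
Authorship (.=original, N=cursor N): 1 2 1 2 . . 3 3 .
Index 0: author = 1

Answer: cursor 1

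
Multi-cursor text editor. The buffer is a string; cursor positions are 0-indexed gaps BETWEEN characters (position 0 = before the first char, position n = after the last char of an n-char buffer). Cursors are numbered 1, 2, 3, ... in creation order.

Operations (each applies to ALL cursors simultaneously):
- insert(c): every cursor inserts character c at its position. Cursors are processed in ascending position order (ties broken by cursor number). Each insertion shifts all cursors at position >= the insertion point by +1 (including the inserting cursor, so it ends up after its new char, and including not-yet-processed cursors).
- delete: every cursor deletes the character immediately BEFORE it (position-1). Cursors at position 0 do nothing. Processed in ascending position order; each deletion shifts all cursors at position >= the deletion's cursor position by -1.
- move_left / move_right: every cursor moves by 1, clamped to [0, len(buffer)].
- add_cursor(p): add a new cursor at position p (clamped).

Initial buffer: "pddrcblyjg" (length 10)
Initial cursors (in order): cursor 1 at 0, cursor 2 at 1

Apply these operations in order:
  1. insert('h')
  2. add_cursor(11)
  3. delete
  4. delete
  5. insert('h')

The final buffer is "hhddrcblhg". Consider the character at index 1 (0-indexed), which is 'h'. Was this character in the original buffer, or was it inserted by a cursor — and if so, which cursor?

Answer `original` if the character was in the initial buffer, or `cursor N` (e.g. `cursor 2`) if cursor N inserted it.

After op 1 (insert('h')): buffer="hphddrcblyjg" (len 12), cursors c1@1 c2@3, authorship 1.2.........
After op 2 (add_cursor(11)): buffer="hphddrcblyjg" (len 12), cursors c1@1 c2@3 c3@11, authorship 1.2.........
After op 3 (delete): buffer="pddrcblyg" (len 9), cursors c1@0 c2@1 c3@8, authorship .........
After op 4 (delete): buffer="ddrcblg" (len 7), cursors c1@0 c2@0 c3@6, authorship .......
After op 5 (insert('h')): buffer="hhddrcblhg" (len 10), cursors c1@2 c2@2 c3@9, authorship 12......3.
Authorship (.=original, N=cursor N): 1 2 . . . . . . 3 .
Index 1: author = 2

Answer: cursor 2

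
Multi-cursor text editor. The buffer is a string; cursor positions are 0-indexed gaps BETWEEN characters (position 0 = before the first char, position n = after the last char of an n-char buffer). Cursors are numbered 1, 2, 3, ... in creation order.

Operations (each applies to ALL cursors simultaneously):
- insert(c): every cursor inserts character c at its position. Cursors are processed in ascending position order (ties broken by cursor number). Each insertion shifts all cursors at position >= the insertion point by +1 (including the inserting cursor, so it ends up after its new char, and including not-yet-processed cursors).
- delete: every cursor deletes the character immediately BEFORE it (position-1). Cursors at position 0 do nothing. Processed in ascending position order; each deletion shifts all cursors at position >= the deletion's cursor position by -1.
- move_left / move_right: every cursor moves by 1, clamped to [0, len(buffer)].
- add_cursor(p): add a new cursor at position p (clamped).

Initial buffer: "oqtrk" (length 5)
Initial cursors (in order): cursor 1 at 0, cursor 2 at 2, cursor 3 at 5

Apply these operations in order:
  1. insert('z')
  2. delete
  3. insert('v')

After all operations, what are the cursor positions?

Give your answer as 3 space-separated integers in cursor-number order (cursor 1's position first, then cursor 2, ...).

Answer: 1 4 8

Derivation:
After op 1 (insert('z')): buffer="zoqztrkz" (len 8), cursors c1@1 c2@4 c3@8, authorship 1..2...3
After op 2 (delete): buffer="oqtrk" (len 5), cursors c1@0 c2@2 c3@5, authorship .....
After op 3 (insert('v')): buffer="voqvtrkv" (len 8), cursors c1@1 c2@4 c3@8, authorship 1..2...3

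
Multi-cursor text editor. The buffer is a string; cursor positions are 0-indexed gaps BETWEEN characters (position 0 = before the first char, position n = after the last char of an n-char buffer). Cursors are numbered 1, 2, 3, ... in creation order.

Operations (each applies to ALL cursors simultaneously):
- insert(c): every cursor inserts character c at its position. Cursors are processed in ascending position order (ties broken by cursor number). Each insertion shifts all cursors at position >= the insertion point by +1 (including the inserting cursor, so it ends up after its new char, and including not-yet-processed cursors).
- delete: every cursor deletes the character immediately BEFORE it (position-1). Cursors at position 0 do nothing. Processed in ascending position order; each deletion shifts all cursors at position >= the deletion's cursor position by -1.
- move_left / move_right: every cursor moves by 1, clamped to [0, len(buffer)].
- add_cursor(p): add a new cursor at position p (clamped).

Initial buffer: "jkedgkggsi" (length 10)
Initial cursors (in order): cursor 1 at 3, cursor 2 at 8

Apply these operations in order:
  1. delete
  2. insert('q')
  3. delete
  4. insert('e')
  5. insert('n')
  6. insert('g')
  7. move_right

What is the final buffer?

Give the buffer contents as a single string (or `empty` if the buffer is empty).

Answer: jkengdgkgengsi

Derivation:
After op 1 (delete): buffer="jkdgkgsi" (len 8), cursors c1@2 c2@6, authorship ........
After op 2 (insert('q')): buffer="jkqdgkgqsi" (len 10), cursors c1@3 c2@8, authorship ..1....2..
After op 3 (delete): buffer="jkdgkgsi" (len 8), cursors c1@2 c2@6, authorship ........
After op 4 (insert('e')): buffer="jkedgkgesi" (len 10), cursors c1@3 c2@8, authorship ..1....2..
After op 5 (insert('n')): buffer="jkendgkgensi" (len 12), cursors c1@4 c2@10, authorship ..11....22..
After op 6 (insert('g')): buffer="jkengdgkgengsi" (len 14), cursors c1@5 c2@12, authorship ..111....222..
After op 7 (move_right): buffer="jkengdgkgengsi" (len 14), cursors c1@6 c2@13, authorship ..111....222..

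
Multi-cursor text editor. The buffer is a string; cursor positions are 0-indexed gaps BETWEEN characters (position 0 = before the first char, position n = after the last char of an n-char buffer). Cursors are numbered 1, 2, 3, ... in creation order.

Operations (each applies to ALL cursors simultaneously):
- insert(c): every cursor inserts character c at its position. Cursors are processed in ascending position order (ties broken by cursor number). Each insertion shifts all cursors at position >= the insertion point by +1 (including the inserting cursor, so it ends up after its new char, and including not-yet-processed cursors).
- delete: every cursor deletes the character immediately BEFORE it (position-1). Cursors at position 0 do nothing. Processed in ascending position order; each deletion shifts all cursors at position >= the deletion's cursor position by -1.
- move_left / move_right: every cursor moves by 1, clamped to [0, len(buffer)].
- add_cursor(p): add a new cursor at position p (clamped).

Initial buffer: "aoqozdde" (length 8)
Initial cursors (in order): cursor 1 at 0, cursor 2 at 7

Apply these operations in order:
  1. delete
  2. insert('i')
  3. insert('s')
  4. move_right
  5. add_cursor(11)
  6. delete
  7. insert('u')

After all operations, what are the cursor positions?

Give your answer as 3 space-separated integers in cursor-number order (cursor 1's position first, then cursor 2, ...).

After op 1 (delete): buffer="aoqozde" (len 7), cursors c1@0 c2@6, authorship .......
After op 2 (insert('i')): buffer="iaoqozdie" (len 9), cursors c1@1 c2@8, authorship 1......2.
After op 3 (insert('s')): buffer="isaoqozdise" (len 11), cursors c1@2 c2@10, authorship 11......22.
After op 4 (move_right): buffer="isaoqozdise" (len 11), cursors c1@3 c2@11, authorship 11......22.
After op 5 (add_cursor(11)): buffer="isaoqozdise" (len 11), cursors c1@3 c2@11 c3@11, authorship 11......22.
After op 6 (delete): buffer="isoqozdi" (len 8), cursors c1@2 c2@8 c3@8, authorship 11.....2
After op 7 (insert('u')): buffer="isuoqozdiuu" (len 11), cursors c1@3 c2@11 c3@11, authorship 111.....223

Answer: 3 11 11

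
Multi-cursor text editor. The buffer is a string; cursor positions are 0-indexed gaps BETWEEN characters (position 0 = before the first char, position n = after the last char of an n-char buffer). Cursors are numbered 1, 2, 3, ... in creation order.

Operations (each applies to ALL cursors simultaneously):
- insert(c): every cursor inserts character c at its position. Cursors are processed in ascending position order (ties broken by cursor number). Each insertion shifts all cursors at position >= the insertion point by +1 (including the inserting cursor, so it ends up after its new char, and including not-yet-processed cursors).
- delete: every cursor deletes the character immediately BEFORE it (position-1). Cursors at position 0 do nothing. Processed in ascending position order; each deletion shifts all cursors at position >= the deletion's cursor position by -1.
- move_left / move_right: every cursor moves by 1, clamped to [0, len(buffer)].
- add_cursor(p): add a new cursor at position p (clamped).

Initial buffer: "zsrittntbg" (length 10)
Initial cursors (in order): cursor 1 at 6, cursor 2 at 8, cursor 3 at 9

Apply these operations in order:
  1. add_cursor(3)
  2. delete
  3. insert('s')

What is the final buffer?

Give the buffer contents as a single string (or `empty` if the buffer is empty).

Answer: zssitsnssg

Derivation:
After op 1 (add_cursor(3)): buffer="zsrittntbg" (len 10), cursors c4@3 c1@6 c2@8 c3@9, authorship ..........
After op 2 (delete): buffer="zsitng" (len 6), cursors c4@2 c1@4 c2@5 c3@5, authorship ......
After op 3 (insert('s')): buffer="zssitsnssg" (len 10), cursors c4@3 c1@6 c2@9 c3@9, authorship ..4..1.23.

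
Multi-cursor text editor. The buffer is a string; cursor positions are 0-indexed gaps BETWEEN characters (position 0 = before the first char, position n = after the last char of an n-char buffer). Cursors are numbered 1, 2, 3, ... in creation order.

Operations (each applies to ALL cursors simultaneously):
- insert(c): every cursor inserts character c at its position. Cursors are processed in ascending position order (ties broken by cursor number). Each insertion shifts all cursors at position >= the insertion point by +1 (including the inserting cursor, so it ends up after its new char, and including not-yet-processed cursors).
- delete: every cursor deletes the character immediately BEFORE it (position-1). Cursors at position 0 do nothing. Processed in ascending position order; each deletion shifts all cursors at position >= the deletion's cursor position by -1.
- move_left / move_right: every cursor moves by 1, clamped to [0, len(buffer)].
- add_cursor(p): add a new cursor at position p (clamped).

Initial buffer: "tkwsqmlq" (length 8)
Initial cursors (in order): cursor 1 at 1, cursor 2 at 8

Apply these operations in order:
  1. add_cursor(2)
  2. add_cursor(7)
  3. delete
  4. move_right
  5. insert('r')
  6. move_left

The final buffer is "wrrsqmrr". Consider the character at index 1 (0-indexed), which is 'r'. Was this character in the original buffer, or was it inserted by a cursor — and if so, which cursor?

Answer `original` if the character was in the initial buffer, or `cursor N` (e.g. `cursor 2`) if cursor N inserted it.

Answer: cursor 1

Derivation:
After op 1 (add_cursor(2)): buffer="tkwsqmlq" (len 8), cursors c1@1 c3@2 c2@8, authorship ........
After op 2 (add_cursor(7)): buffer="tkwsqmlq" (len 8), cursors c1@1 c3@2 c4@7 c2@8, authorship ........
After op 3 (delete): buffer="wsqm" (len 4), cursors c1@0 c3@0 c2@4 c4@4, authorship ....
After op 4 (move_right): buffer="wsqm" (len 4), cursors c1@1 c3@1 c2@4 c4@4, authorship ....
After op 5 (insert('r')): buffer="wrrsqmrr" (len 8), cursors c1@3 c3@3 c2@8 c4@8, authorship .13...24
After op 6 (move_left): buffer="wrrsqmrr" (len 8), cursors c1@2 c3@2 c2@7 c4@7, authorship .13...24
Authorship (.=original, N=cursor N): . 1 3 . . . 2 4
Index 1: author = 1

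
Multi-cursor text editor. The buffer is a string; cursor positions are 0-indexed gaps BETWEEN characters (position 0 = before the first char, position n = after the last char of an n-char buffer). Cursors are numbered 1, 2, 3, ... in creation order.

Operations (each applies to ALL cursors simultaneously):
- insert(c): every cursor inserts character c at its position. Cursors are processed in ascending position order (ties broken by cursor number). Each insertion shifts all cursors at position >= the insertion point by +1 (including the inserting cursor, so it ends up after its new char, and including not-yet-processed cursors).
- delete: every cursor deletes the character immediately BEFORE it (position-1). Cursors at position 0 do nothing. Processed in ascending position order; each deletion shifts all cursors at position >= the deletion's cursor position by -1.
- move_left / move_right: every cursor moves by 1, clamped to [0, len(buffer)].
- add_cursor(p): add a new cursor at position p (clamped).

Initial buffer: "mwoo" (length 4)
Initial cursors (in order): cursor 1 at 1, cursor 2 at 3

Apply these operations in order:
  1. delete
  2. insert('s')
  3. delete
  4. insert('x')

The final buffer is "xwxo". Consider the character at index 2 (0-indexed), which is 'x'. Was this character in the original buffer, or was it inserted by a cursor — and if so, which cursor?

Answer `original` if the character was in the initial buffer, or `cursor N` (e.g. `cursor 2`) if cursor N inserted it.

After op 1 (delete): buffer="wo" (len 2), cursors c1@0 c2@1, authorship ..
After op 2 (insert('s')): buffer="swso" (len 4), cursors c1@1 c2@3, authorship 1.2.
After op 3 (delete): buffer="wo" (len 2), cursors c1@0 c2@1, authorship ..
After op 4 (insert('x')): buffer="xwxo" (len 4), cursors c1@1 c2@3, authorship 1.2.
Authorship (.=original, N=cursor N): 1 . 2 .
Index 2: author = 2

Answer: cursor 2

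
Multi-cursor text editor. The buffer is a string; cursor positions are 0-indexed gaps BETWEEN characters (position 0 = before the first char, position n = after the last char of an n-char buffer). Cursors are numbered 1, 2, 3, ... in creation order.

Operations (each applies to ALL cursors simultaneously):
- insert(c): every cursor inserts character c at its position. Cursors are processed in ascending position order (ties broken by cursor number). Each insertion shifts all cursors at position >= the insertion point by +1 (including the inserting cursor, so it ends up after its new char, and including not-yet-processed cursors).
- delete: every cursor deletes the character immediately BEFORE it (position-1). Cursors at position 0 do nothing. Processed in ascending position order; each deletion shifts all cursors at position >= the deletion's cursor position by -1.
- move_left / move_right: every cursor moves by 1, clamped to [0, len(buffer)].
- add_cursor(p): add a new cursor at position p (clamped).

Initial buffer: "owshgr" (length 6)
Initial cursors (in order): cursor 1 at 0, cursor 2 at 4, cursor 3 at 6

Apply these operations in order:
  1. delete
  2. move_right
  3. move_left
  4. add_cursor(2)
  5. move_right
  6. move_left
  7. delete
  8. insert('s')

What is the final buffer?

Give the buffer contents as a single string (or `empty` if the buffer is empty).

Answer: ssssg

Derivation:
After op 1 (delete): buffer="owsg" (len 4), cursors c1@0 c2@3 c3@4, authorship ....
After op 2 (move_right): buffer="owsg" (len 4), cursors c1@1 c2@4 c3@4, authorship ....
After op 3 (move_left): buffer="owsg" (len 4), cursors c1@0 c2@3 c3@3, authorship ....
After op 4 (add_cursor(2)): buffer="owsg" (len 4), cursors c1@0 c4@2 c2@3 c3@3, authorship ....
After op 5 (move_right): buffer="owsg" (len 4), cursors c1@1 c4@3 c2@4 c3@4, authorship ....
After op 6 (move_left): buffer="owsg" (len 4), cursors c1@0 c4@2 c2@3 c3@3, authorship ....
After op 7 (delete): buffer="g" (len 1), cursors c1@0 c2@0 c3@0 c4@0, authorship .
After op 8 (insert('s')): buffer="ssssg" (len 5), cursors c1@4 c2@4 c3@4 c4@4, authorship 1234.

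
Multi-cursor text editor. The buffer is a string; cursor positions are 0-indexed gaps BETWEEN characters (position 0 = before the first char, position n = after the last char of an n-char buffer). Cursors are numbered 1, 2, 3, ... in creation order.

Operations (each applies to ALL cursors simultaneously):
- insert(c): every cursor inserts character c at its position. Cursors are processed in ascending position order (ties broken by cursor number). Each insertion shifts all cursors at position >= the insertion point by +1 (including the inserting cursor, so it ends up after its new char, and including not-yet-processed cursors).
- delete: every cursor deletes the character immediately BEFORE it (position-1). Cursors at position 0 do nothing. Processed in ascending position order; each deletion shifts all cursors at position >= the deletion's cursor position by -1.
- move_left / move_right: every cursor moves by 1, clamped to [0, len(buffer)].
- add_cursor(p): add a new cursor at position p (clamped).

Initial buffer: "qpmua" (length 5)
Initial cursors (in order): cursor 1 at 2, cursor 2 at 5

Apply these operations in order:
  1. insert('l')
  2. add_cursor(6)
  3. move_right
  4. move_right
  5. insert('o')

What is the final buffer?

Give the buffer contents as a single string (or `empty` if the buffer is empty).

After op 1 (insert('l')): buffer="qplmual" (len 7), cursors c1@3 c2@7, authorship ..1...2
After op 2 (add_cursor(6)): buffer="qplmual" (len 7), cursors c1@3 c3@6 c2@7, authorship ..1...2
After op 3 (move_right): buffer="qplmual" (len 7), cursors c1@4 c2@7 c3@7, authorship ..1...2
After op 4 (move_right): buffer="qplmual" (len 7), cursors c1@5 c2@7 c3@7, authorship ..1...2
After op 5 (insert('o')): buffer="qplmuoaloo" (len 10), cursors c1@6 c2@10 c3@10, authorship ..1..1.223

Answer: qplmuoaloo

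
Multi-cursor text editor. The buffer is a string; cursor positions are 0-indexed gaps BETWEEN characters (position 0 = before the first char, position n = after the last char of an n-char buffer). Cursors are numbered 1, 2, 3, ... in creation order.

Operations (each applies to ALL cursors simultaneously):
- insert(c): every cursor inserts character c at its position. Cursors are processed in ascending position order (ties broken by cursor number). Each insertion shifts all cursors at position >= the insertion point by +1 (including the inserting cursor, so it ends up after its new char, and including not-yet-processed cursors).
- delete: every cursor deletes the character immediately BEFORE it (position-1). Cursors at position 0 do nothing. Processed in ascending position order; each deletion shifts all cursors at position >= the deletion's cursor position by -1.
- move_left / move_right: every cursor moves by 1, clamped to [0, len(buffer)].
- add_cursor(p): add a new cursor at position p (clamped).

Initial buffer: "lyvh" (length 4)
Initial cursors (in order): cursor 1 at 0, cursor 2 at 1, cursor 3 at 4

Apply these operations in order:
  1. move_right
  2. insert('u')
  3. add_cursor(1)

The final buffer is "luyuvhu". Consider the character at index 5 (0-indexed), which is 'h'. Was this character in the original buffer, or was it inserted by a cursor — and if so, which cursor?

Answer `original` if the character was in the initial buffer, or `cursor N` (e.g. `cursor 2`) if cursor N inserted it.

After op 1 (move_right): buffer="lyvh" (len 4), cursors c1@1 c2@2 c3@4, authorship ....
After op 2 (insert('u')): buffer="luyuvhu" (len 7), cursors c1@2 c2@4 c3@7, authorship .1.2..3
After op 3 (add_cursor(1)): buffer="luyuvhu" (len 7), cursors c4@1 c1@2 c2@4 c3@7, authorship .1.2..3
Authorship (.=original, N=cursor N): . 1 . 2 . . 3
Index 5: author = original

Answer: original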